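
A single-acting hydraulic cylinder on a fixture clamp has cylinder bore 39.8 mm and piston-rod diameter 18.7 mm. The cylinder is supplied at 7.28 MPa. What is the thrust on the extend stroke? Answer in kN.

Cap-side area A_cap = π/4 × (39.8 mm)² = 1244 mm^2
F = P × A_cap = 7.28 MPa × A_cap

F ≈ 9.06 kN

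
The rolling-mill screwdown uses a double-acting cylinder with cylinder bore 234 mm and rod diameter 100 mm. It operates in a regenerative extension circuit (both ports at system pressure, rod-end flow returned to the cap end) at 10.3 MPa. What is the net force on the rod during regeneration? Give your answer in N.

With equal pressure on both faces, forces on the annular region cancel; the net push is pressure × rod cross-section.
Rod cross-section A_rod = π/4 × (100 mm)² = 7854 mm^2
F = P × A_rod

F ≈ 80900 N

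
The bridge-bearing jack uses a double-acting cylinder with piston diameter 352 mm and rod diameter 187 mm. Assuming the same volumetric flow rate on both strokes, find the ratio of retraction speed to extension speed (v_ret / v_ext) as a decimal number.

Cap-side area A_cap = π/4 × (352 mm)² = 97310 mm^2
Rod-side annular area A_ann = π/4 × (352² − 187²) = 69850 mm^2
For equal Q, v ∝ 1/A, so v_ret/v_ext = A_cap/A_ann.

v_ret/v_ext ≈ 1.39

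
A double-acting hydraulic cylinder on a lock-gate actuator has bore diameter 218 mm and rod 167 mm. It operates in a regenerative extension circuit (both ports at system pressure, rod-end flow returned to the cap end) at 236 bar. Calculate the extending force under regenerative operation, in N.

F ≈ 5.17e5 N

With equal pressure on both faces, forces on the annular region cancel; the net push is pressure × rod cross-section.
Rod cross-section A_rod = π/4 × (167 mm)² = 21900 mm^2
F = P × A_rod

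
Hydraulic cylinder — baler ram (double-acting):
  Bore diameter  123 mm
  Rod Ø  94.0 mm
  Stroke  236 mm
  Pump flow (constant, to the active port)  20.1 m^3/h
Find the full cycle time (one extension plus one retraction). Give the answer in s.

t ≈ 0.711 s

Cap-side area A_cap = π/4 × (123 mm)² = 11880 mm^2
Rod-side annular area A_ann = π/4 × (123² − 94.0²) = 4943 mm^2
t_ext = A_cap·L/Q = 0.5022 s
t_ret = A_ann·L/Q = 0.2089 s
t_cycle = t_ext + t_ret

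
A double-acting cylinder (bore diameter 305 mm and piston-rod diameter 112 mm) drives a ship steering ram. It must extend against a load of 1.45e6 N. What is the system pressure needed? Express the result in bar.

P ≈ 198 bar

Cap-side area A_cap = π/4 × (305 mm)² = 73060 mm^2
P = F / A = 1.45e6 N / A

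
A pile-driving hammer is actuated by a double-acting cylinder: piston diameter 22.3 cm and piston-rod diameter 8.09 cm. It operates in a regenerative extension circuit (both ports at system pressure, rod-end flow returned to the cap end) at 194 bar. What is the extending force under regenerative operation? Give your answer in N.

F ≈ 99700 N

With equal pressure on both faces, forces on the annular region cancel; the net push is pressure × rod cross-section.
Rod cross-section A_rod = π/4 × (8.09 cm)² = 51.40 cm^2
F = P × A_rod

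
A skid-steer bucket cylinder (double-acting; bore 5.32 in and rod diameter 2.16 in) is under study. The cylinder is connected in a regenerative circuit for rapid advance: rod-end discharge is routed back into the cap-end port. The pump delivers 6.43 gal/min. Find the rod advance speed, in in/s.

v ≈ 6.76 in/s

In regeneration the rod-end outflow joins the pump flow into the cap end, so the net volume the pump must supply per unit advance equals the rod cross-section area.
Rod cross-section A_rod = π/4 × (2.16 in)² = 3.664 in^2
v = Q_pump / A_rod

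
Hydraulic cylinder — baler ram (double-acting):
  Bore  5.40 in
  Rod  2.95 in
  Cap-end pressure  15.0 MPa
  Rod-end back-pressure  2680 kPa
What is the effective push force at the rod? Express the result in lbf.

Cap-side area A_cap = π/4 × (5.40 in)² = 22.90 in^2
Rod-side annular area A_ann = π/4 × (5.40² − 2.95²) = 16.07 in^2
Net thrust = P_cap·A_cap − P_rod·A_ann = 49830 lbf − 6245 lbf

F ≈ 43600 lbf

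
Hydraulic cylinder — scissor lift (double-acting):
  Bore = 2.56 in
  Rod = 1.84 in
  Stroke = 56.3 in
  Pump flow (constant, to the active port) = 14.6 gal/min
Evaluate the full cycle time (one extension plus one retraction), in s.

t ≈ 7.65 s

Cap-side area A_cap = π/4 × (2.56 in)² = 5.147 in^2
Rod-side annular area A_ann = π/4 × (2.56² − 1.84²) = 2.488 in^2
t_ext = A_cap·L/Q = 5.155 s
t_ret = A_ann·L/Q = 2.492 s
t_cycle = t_ext + t_ret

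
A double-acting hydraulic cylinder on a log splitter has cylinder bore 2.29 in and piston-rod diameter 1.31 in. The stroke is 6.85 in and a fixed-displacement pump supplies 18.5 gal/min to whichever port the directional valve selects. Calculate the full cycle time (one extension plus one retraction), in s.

t ≈ 0.663 s

Cap-side area A_cap = π/4 × (2.29 in)² = 4.119 in^2
Rod-side annular area A_ann = π/4 × (2.29² − 1.31²) = 2.771 in^2
t_ext = A_cap·L/Q = 0.3961 s
t_ret = A_ann·L/Q = 0.2665 s
t_cycle = t_ext + t_ret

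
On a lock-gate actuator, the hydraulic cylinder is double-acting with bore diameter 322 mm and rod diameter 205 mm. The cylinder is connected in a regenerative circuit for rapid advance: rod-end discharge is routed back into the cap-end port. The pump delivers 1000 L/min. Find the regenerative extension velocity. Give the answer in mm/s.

In regeneration the rod-end outflow joins the pump flow into the cap end, so the net volume the pump must supply per unit advance equals the rod cross-section area.
Rod cross-section A_rod = π/4 × (205 mm)² = 33010 mm^2
v = Q_pump / A_rod

v ≈ 505 mm/s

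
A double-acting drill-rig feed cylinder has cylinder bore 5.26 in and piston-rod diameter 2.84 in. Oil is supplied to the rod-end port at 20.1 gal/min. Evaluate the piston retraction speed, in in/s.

Rod-side annular area A_ann = π/4 × (5.26² − 2.84²) = 15.40 in^2
Flow into the rod-end port fills the annular volume.
v = Q / A

v ≈ 5.03 in/s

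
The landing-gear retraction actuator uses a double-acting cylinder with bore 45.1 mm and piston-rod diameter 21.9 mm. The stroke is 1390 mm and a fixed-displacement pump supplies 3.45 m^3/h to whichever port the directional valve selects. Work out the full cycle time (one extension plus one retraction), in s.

t ≈ 4.09 s

Cap-side area A_cap = π/4 × (45.1 mm)² = 1598 mm^2
Rod-side annular area A_ann = π/4 × (45.1² − 21.9²) = 1221 mm^2
t_ext = A_cap·L/Q = 2.317 s
t_ret = A_ann·L/Q = 1.771 s
t_cycle = t_ext + t_ret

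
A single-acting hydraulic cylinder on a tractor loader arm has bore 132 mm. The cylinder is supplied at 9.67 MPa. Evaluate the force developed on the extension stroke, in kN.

Cap-side area A_cap = π/4 × (132 mm)² = 13680 mm^2
F = P × A_cap = 9.67 MPa × A_cap

F ≈ 132 kN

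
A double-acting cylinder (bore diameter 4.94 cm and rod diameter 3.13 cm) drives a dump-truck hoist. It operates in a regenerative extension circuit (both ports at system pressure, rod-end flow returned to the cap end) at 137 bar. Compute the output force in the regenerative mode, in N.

With equal pressure on both faces, forces on the annular region cancel; the net push is pressure × rod cross-section.
Rod cross-section A_rod = π/4 × (3.13 cm)² = 7.694 cm^2
F = P × A_rod

F ≈ 10500 N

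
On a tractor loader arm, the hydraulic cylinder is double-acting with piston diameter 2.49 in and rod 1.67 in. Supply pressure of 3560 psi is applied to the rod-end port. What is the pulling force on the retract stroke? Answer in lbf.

Rod-side annular area A_ann = π/4 × (2.49² − 1.67²) = 2.679 in^2
On retraction the pressure acts on the annular area (bore minus rod).
F = P × A_ann

F ≈ 9540 lbf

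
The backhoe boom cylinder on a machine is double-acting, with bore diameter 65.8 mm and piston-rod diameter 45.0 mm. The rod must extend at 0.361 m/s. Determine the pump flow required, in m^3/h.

Q ≈ 4.42 m^3/h

Cap-side area A_cap = π/4 × (65.8 mm)² = 3400 mm^2
Q = A × v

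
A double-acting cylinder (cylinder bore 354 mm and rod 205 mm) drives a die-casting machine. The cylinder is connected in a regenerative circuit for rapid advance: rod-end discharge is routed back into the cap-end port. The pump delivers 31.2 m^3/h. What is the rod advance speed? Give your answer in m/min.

In regeneration the rod-end outflow joins the pump flow into the cap end, so the net volume the pump must supply per unit advance equals the rod cross-section area.
Rod cross-section A_rod = π/4 × (205 mm)² = 33010 mm^2
v = Q_pump / A_rod

v ≈ 15.8 m/min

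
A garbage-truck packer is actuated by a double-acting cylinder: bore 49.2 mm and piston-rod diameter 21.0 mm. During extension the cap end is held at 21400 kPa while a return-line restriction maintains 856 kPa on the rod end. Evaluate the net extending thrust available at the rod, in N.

F ≈ 39400 N

Cap-side area A_cap = π/4 × (49.2 mm)² = 1901 mm^2
Rod-side annular area A_ann = π/4 × (49.2² − 21.0²) = 1555 mm^2
Net thrust = P_cap·A_cap − P_rod·A_ann = 40680 N − 1331 N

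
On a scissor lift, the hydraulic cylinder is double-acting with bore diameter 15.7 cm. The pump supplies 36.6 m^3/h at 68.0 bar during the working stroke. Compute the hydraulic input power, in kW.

W ≈ 69.1 kW

Hydraulic power = P × Q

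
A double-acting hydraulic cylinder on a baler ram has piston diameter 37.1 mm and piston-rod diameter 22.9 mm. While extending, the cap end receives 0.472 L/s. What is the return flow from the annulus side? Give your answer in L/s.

Cap-side area A_cap = π/4 × (37.1 mm)² = 1081 mm^2
Rod-side annular area A_ann = π/4 × (37.1² − 22.9²) = 669.2 mm^2
Piston speed v = Q_in/A_cap; rod-end outflow Q_out = v × A_ann = Q_in × A_ann/A_cap.

Q_out ≈ 0.292 L/s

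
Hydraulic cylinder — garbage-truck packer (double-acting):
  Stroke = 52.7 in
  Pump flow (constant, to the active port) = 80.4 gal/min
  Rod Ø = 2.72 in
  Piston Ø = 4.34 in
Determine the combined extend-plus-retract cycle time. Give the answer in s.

t ≈ 4.05 s

Cap-side area A_cap = π/4 × (4.34 in)² = 14.79 in^2
Rod-side annular area A_ann = π/4 × (4.34² − 2.72²) = 8.983 in^2
t_ext = A_cap·L/Q = 2.519 s
t_ret = A_ann·L/Q = 1.529 s
t_cycle = t_ext + t_ret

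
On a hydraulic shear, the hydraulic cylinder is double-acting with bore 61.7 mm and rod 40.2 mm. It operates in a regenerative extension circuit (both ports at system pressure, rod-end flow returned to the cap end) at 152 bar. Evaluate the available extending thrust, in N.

With equal pressure on both faces, forces on the annular region cancel; the net push is pressure × rod cross-section.
Rod cross-section A_rod = π/4 × (40.2 mm)² = 1269 mm^2
F = P × A_rod

F ≈ 19300 N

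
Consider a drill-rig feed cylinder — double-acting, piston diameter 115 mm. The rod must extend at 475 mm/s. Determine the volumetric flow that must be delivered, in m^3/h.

Q ≈ 17.8 m^3/h

Cap-side area A_cap = π/4 × (115 mm)² = 10390 mm^2
Q = A × v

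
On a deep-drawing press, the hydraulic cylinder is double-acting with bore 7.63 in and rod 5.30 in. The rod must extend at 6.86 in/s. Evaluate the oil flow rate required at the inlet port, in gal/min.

Cap-side area A_cap = π/4 × (7.63 in)² = 45.72 in^2
Q = A × v

Q ≈ 81.5 gal/min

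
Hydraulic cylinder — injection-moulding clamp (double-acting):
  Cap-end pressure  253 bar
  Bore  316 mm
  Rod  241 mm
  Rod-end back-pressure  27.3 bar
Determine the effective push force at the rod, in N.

F ≈ 1.89e6 N

Cap-side area A_cap = π/4 × (316 mm)² = 78430 mm^2
Rod-side annular area A_ann = π/4 × (316² − 241²) = 32810 mm^2
Net thrust = P_cap·A_cap − P_rod·A_ann = 1.984e6 N − 89570 N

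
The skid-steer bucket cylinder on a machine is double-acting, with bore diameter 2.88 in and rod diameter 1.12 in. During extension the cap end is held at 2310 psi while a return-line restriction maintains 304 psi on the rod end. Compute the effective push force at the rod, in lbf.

Cap-side area A_cap = π/4 × (2.88 in)² = 6.514 in^2
Rod-side annular area A_ann = π/4 × (2.88² − 1.12²) = 5.529 in^2
Net thrust = P_cap·A_cap − P_rod·A_ann = 15050 lbf − 1681 lbf

F ≈ 13400 lbf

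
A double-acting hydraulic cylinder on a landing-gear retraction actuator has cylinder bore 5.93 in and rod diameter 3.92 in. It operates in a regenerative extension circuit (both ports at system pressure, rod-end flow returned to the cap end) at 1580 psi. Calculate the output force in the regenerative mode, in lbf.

F ≈ 19100 lbf

With equal pressure on both faces, forces on the annular region cancel; the net push is pressure × rod cross-section.
Rod cross-section A_rod = π/4 × (3.92 in)² = 12.07 in^2
F = P × A_rod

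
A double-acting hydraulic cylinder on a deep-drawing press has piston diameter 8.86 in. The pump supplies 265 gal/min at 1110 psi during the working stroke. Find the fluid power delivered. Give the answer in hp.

Hydraulic power = P × Q

W ≈ 172 hp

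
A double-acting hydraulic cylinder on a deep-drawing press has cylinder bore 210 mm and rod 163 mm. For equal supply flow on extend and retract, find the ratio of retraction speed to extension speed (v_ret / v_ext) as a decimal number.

v_ret/v_ext ≈ 2.52

Cap-side area A_cap = π/4 × (210 mm)² = 34640 mm^2
Rod-side annular area A_ann = π/4 × (210² − 163²) = 13770 mm^2
For equal Q, v ∝ 1/A, so v_ret/v_ext = A_cap/A_ann.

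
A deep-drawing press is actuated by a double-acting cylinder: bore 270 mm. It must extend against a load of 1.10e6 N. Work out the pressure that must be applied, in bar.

P ≈ 192 bar

Cap-side area A_cap = π/4 × (270 mm)² = 57260 mm^2
P = F / A = 1.10e6 N / A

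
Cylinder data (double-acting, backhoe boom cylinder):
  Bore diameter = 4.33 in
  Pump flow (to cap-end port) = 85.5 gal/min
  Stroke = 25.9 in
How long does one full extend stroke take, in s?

t ≈ 1.16 s

Cap-side area A_cap = π/4 × (4.33 in)² = 14.73 in^2
Swept volume V = A × L; t = V / Q = A·L / Q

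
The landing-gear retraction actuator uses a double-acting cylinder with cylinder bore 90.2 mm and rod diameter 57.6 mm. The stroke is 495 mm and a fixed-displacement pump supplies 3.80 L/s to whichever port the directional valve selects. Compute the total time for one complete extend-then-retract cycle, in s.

Cap-side area A_cap = π/4 × (90.2 mm)² = 6390 mm^2
Rod-side annular area A_ann = π/4 × (90.2² − 57.6²) = 3784 mm^2
t_ext = A_cap·L/Q = 0.8324 s
t_ret = A_ann·L/Q = 0.4930 s
t_cycle = t_ext + t_ret

t ≈ 1.33 s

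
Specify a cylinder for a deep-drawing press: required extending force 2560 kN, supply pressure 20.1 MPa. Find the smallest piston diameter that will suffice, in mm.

D ≈ 403 mm

Extension force acts on the full piston face: F = P × (π/4)D².
D = √(4F / (πP)) = √(4 × 2560 kN / (π × 20.1 MPa))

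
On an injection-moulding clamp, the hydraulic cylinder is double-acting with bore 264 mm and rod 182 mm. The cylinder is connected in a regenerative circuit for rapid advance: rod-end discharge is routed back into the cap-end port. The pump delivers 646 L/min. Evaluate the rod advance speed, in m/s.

v ≈ 0.414 m/s

In regeneration the rod-end outflow joins the pump flow into the cap end, so the net volume the pump must supply per unit advance equals the rod cross-section area.
Rod cross-section A_rod = π/4 × (182 mm)² = 26020 mm^2
v = Q_pump / A_rod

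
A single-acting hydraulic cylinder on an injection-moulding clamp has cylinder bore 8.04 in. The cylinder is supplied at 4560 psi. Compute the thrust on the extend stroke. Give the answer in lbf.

Cap-side area A_cap = π/4 × (8.04 in)² = 50.77 in^2
F = P × A_cap = 4560 psi × A_cap

F ≈ 2.32e5 lbf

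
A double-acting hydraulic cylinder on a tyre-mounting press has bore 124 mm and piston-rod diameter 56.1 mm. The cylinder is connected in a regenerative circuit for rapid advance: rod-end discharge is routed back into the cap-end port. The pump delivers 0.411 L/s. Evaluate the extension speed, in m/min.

v ≈ 9.98 m/min

In regeneration the rod-end outflow joins the pump flow into the cap end, so the net volume the pump must supply per unit advance equals the rod cross-section area.
Rod cross-section A_rod = π/4 × (56.1 mm)² = 2472 mm^2
v = Q_pump / A_rod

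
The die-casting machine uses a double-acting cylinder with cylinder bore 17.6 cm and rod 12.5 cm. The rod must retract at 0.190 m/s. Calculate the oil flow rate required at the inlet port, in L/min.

Rod-side annular area A_ann = π/4 × (17.6² − 12.5²) = 120.6 cm^2
Q = A × v

Q ≈ 137 L/min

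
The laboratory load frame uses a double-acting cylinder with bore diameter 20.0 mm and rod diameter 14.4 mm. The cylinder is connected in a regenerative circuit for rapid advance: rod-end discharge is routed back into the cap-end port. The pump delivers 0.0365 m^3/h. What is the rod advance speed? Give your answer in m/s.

v ≈ 0.0623 m/s

In regeneration the rod-end outflow joins the pump flow into the cap end, so the net volume the pump must supply per unit advance equals the rod cross-section area.
Rod cross-section A_rod = π/4 × (14.4 mm)² = 162.9 mm^2
v = Q_pump / A_rod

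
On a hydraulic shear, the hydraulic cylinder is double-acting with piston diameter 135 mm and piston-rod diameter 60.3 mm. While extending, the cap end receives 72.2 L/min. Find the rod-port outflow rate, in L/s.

Cap-side area A_cap = π/4 × (135 mm)² = 14310 mm^2
Rod-side annular area A_ann = π/4 × (135² − 60.3²) = 11460 mm^2
Piston speed v = Q_in/A_cap; rod-end outflow Q_out = v × A_ann = Q_in × A_ann/A_cap.

Q_out ≈ 0.963 L/s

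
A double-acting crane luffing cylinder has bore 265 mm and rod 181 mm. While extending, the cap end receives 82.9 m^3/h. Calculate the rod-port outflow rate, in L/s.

Q_out ≈ 12.3 L/s

Cap-side area A_cap = π/4 × (265 mm)² = 55150 mm^2
Rod-side annular area A_ann = π/4 × (265² − 181²) = 29420 mm^2
Piston speed v = Q_in/A_cap; rod-end outflow Q_out = v × A_ann = Q_in × A_ann/A_cap.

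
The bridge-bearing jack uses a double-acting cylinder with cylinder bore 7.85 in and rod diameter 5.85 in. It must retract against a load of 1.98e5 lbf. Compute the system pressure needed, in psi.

P ≈ 9200 psi

Rod-side annular area A_ann = π/4 × (7.85² − 5.85²) = 21.52 in^2
Retraction: pressure acts on the annular area.
P = F / A = 1.98e5 lbf / A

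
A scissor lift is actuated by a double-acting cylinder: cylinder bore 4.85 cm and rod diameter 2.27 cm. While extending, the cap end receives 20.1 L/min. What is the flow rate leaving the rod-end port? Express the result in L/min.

Q_out ≈ 15.7 L/min

Cap-side area A_cap = π/4 × (4.85 cm)² = 18.47 cm^2
Rod-side annular area A_ann = π/4 × (4.85² − 2.27²) = 14.43 cm^2
Piston speed v = Q_in/A_cap; rod-end outflow Q_out = v × A_ann = Q_in × A_ann/A_cap.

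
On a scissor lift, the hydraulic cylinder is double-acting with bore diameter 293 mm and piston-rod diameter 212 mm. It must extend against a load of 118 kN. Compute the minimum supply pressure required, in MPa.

P ≈ 1.75 MPa

Cap-side area A_cap = π/4 × (293 mm)² = 67430 mm^2
P = F / A = 118 kN / A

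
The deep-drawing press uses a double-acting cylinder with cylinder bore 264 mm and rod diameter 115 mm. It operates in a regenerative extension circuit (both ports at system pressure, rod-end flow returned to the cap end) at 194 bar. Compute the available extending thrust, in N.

With equal pressure on both faces, forces on the annular region cancel; the net push is pressure × rod cross-section.
Rod cross-section A_rod = π/4 × (115 mm)² = 10390 mm^2
F = P × A_rod

F ≈ 2.02e5 N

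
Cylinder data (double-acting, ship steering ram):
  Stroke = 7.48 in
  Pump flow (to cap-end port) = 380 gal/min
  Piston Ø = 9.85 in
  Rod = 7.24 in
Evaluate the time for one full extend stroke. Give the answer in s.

Cap-side area A_cap = π/4 × (9.85 in)² = 76.20 in^2
Swept volume V = A × L; t = V / Q = A·L / Q

t ≈ 0.390 s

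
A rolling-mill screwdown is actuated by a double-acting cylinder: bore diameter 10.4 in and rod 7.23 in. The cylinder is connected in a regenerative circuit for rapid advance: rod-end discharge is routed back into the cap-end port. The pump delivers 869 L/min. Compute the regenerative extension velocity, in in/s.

v ≈ 21.5 in/s

In regeneration the rod-end outflow joins the pump flow into the cap end, so the net volume the pump must supply per unit advance equals the rod cross-section area.
Rod cross-section A_rod = π/4 × (7.23 in)² = 41.06 in^2
v = Q_pump / A_rod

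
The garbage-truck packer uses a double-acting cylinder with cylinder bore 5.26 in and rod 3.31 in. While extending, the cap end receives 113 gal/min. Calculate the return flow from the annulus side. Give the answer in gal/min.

Q_out ≈ 68.3 gal/min

Cap-side area A_cap = π/4 × (5.26 in)² = 21.73 in^2
Rod-side annular area A_ann = π/4 × (5.26² − 3.31²) = 13.13 in^2
Piston speed v = Q_in/A_cap; rod-end outflow Q_out = v × A_ann = Q_in × A_ann/A_cap.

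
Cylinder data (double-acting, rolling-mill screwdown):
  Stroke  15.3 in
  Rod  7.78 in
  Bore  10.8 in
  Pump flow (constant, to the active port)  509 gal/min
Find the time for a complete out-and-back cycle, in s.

Cap-side area A_cap = π/4 × (10.8 in)² = 91.61 in^2
Rod-side annular area A_ann = π/4 × (10.8² − 7.78²) = 44.07 in^2
t_ext = A_cap·L/Q = 0.7152 s
t_ret = A_ann·L/Q = 0.3441 s
t_cycle = t_ext + t_ret

t ≈ 1.06 s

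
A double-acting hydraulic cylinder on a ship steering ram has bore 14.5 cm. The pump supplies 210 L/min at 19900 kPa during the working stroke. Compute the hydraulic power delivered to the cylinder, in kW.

Hydraulic power = P × Q

W ≈ 69.7 kW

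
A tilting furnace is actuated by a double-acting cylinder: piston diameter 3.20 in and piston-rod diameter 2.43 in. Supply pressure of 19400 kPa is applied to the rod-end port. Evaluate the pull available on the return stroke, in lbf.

F ≈ 9580 lbf

Rod-side annular area A_ann = π/4 × (3.20² − 2.43²) = 3.405 in^2
On retraction the pressure acts on the annular area (bore minus rod).
F = P × A_ann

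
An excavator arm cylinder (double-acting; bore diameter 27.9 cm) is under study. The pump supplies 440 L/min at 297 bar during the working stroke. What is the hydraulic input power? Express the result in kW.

Hydraulic power = P × Q

W ≈ 218 kW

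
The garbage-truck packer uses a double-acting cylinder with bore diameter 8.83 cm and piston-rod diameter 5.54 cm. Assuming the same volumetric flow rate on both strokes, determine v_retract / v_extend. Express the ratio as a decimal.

Cap-side area A_cap = π/4 × (8.83 cm)² = 61.24 cm^2
Rod-side annular area A_ann = π/4 × (8.83² − 5.54²) = 37.13 cm^2
For equal Q, v ∝ 1/A, so v_ret/v_ext = A_cap/A_ann.

v_ret/v_ext ≈ 1.65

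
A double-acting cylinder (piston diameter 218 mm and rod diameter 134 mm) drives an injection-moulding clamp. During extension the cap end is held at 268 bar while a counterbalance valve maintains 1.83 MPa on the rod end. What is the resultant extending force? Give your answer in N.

F ≈ 9.58e5 N

Cap-side area A_cap = π/4 × (218 mm)² = 37330 mm^2
Rod-side annular area A_ann = π/4 × (218² − 134²) = 23220 mm^2
Net thrust = P_cap·A_cap − P_rod·A_ann = 1.000e6 N − 42500 N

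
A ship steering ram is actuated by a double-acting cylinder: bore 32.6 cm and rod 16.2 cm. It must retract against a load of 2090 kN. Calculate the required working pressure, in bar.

P ≈ 333 bar

Rod-side annular area A_ann = π/4 × (32.6² − 16.2²) = 628.6 cm^2
Retraction: pressure acts on the annular area.
P = F / A = 2090 kN / A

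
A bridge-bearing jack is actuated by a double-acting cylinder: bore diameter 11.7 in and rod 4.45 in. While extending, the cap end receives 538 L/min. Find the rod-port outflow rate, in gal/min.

Q_out ≈ 122 gal/min

Cap-side area A_cap = π/4 × (11.7 in)² = 107.5 in^2
Rod-side annular area A_ann = π/4 × (11.7² − 4.45²) = 91.96 in^2
Piston speed v = Q_in/A_cap; rod-end outflow Q_out = v × A_ann = Q_in × A_ann/A_cap.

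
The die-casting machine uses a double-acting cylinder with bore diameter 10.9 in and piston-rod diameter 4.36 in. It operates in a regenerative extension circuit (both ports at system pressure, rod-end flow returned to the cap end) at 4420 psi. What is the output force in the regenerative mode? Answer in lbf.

With equal pressure on both faces, forces on the annular region cancel; the net push is pressure × rod cross-section.
Rod cross-section A_rod = π/4 × (4.36 in)² = 14.93 in^2
F = P × A_rod

F ≈ 66000 lbf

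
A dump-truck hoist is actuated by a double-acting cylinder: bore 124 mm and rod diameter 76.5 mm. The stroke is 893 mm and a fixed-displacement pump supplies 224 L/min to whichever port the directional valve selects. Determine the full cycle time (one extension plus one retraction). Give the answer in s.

t ≈ 4.68 s

Cap-side area A_cap = π/4 × (124 mm)² = 12080 mm^2
Rod-side annular area A_ann = π/4 × (124² − 76.5²) = 7480 mm^2
t_ext = A_cap·L/Q = 2.889 s
t_ret = A_ann·L/Q = 1.789 s
t_cycle = t_ext + t_ret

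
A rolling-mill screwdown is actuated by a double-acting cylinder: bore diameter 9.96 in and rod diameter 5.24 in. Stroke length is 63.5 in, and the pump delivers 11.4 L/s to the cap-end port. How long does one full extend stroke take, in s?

Cap-side area A_cap = π/4 × (9.96 in)² = 77.91 in^2
Swept volume V = A × L; t = V / Q = A·L / Q

t ≈ 7.11 s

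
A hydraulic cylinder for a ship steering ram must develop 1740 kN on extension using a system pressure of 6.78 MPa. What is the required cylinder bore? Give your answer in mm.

Extension force acts on the full piston face: F = P × (π/4)D².
D = √(4F / (πP)) = √(4 × 1740 kN / (π × 6.78 MPa))

D ≈ 572 mm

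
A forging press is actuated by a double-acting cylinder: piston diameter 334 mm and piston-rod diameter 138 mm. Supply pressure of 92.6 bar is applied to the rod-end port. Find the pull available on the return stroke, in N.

Rod-side annular area A_ann = π/4 × (334² − 138²) = 72660 mm^2
On retraction the pressure acts on the annular area (bore minus rod).
F = P × A_ann

F ≈ 6.73e5 N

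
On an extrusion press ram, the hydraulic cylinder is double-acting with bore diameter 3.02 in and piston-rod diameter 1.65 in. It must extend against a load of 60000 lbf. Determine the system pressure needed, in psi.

Cap-side area A_cap = π/4 × (3.02 in)² = 7.163 in^2
P = F / A = 60000 lbf / A

P ≈ 8380 psi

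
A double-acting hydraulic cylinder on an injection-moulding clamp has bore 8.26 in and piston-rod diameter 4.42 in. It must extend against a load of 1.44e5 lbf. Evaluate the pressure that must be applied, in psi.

P ≈ 2690 psi

Cap-side area A_cap = π/4 × (8.26 in)² = 53.59 in^2
P = F / A = 1.44e5 lbf / A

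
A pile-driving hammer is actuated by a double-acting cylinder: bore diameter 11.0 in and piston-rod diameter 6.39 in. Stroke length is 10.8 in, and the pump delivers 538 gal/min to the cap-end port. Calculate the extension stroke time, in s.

t ≈ 0.496 s

Cap-side area A_cap = π/4 × (11.0 in)² = 95.03 in^2
Swept volume V = A × L; t = V / Q = A·L / Q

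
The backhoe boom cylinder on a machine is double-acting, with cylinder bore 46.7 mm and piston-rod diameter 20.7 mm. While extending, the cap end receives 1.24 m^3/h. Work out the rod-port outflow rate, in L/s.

Q_out ≈ 0.277 L/s

Cap-side area A_cap = π/4 × (46.7 mm)² = 1713 mm^2
Rod-side annular area A_ann = π/4 × (46.7² − 20.7²) = 1376 mm^2
Piston speed v = Q_in/A_cap; rod-end outflow Q_out = v × A_ann = Q_in × A_ann/A_cap.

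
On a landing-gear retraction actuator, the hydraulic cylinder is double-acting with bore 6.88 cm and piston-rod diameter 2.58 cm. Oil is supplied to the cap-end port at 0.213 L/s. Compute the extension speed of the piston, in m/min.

v ≈ 3.44 m/min

Cap-side area A_cap = π/4 × (6.88 cm)² = 37.18 cm^2
v = Q / A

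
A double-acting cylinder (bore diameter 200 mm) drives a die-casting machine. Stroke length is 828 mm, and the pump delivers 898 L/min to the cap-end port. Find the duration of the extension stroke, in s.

Cap-side area A_cap = π/4 × (200 mm)² = 31420 mm^2
Swept volume V = A × L; t = V / Q = A·L / Q

t ≈ 1.74 s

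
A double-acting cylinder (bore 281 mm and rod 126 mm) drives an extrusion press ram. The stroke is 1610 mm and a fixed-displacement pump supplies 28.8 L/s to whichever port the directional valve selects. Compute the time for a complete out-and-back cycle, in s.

Cap-side area A_cap = π/4 × (281 mm)² = 62020 mm^2
Rod-side annular area A_ann = π/4 × (281² − 126²) = 49550 mm^2
t_ext = A_cap·L/Q = 3.467 s
t_ret = A_ann·L/Q = 2.770 s
t_cycle = t_ext + t_ret

t ≈ 6.24 s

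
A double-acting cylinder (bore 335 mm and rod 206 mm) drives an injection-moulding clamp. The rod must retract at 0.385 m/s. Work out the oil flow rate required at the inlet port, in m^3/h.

Q ≈ 76.0 m^3/h

Rod-side annular area A_ann = π/4 × (335² − 206²) = 54810 mm^2
Q = A × v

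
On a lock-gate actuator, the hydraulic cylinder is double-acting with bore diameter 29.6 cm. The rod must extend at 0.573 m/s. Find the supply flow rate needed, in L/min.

Cap-side area A_cap = π/4 × (29.6 cm)² = 688.1 cm^2
Q = A × v

Q ≈ 2370 L/min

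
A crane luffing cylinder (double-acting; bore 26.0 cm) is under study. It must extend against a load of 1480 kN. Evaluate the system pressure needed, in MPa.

P ≈ 27.9 MPa

Cap-side area A_cap = π/4 × (26.0 cm)² = 530.9 cm^2
P = F / A = 1480 kN / A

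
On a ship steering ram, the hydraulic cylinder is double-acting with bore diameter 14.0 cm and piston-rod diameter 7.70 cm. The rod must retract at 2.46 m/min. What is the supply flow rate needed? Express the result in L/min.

Rod-side annular area A_ann = π/4 × (14.0² − 7.70²) = 107.4 cm^2
Q = A × v

Q ≈ 26.4 L/min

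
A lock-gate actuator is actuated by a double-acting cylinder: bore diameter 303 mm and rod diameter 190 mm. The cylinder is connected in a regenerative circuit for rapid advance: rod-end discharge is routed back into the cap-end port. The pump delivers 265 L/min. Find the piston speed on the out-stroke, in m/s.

In regeneration the rod-end outflow joins the pump flow into the cap end, so the net volume the pump must supply per unit advance equals the rod cross-section area.
Rod cross-section A_rod = π/4 × (190 mm)² = 28350 mm^2
v = Q_pump / A_rod

v ≈ 0.156 m/s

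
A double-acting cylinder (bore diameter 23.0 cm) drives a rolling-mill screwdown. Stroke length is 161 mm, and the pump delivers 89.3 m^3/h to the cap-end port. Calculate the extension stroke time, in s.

t ≈ 0.270 s

Cap-side area A_cap = π/4 × (23.0 cm)² = 415.5 cm^2
Swept volume V = A × L; t = V / Q = A·L / Q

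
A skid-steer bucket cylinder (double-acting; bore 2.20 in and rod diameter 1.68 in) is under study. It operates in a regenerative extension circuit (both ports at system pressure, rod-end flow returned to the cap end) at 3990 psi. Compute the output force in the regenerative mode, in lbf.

F ≈ 8840 lbf

With equal pressure on both faces, forces on the annular region cancel; the net push is pressure × rod cross-section.
Rod cross-section A_rod = π/4 × (1.68 in)² = 2.217 in^2
F = P × A_rod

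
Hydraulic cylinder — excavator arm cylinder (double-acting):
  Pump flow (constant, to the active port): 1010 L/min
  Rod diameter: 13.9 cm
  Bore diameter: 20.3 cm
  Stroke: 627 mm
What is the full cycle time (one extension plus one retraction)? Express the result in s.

t ≈ 1.85 s

Cap-side area A_cap = π/4 × (20.3 cm)² = 323.7 cm^2
Rod-side annular area A_ann = π/4 × (20.3² − 13.9²) = 171.9 cm^2
t_ext = A_cap·L/Q = 1.206 s
t_ret = A_ann·L/Q = 0.6403 s
t_cycle = t_ext + t_ret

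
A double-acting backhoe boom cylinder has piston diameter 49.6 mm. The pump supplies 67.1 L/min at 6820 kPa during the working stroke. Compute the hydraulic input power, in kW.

W ≈ 7.63 kW

Hydraulic power = P × Q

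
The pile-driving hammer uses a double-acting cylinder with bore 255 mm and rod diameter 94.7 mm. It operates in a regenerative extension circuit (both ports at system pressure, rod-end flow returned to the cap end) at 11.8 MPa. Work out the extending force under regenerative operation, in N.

With equal pressure on both faces, forces on the annular region cancel; the net push is pressure × rod cross-section.
Rod cross-section A_rod = π/4 × (94.7 mm)² = 7044 mm^2
F = P × A_rod

F ≈ 83100 N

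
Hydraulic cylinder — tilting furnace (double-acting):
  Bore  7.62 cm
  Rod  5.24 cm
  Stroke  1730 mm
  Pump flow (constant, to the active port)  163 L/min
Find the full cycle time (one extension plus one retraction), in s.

t ≈ 4.43 s

Cap-side area A_cap = π/4 × (7.62 cm)² = 45.60 cm^2
Rod-side annular area A_ann = π/4 × (7.62² − 5.24²) = 24.04 cm^2
t_ext = A_cap·L/Q = 2.904 s
t_ret = A_ann·L/Q = 1.531 s
t_cycle = t_ext + t_ret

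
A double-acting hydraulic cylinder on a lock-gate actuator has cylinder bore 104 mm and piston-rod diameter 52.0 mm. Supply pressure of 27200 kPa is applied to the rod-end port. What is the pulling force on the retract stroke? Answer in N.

Rod-side annular area A_ann = π/4 × (104² − 52.0²) = 6371 mm^2
On retraction the pressure acts on the annular area (bore minus rod).
F = P × A_ann

F ≈ 1.73e5 N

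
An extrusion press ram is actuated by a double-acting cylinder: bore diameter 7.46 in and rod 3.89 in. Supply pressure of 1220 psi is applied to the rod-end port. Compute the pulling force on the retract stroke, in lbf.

F ≈ 38800 lbf

Rod-side annular area A_ann = π/4 × (7.46² − 3.89²) = 31.82 in^2
On retraction the pressure acts on the annular area (bore minus rod).
F = P × A_ann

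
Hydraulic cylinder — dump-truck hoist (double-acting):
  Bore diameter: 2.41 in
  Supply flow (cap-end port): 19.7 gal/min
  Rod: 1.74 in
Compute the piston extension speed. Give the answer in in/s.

Cap-side area A_cap = π/4 × (2.41 in)² = 4.562 in^2
v = Q / A

v ≈ 16.6 in/s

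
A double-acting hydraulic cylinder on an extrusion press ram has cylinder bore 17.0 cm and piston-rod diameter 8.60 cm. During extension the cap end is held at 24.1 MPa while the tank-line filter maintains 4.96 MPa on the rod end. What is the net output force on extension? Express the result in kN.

F ≈ 463 kN

Cap-side area A_cap = π/4 × (17.0 cm)² = 227.0 cm^2
Rod-side annular area A_ann = π/4 × (17.0² − 8.60²) = 168.9 cm^2
Net thrust = P_cap·A_cap − P_rod·A_ann = 547.0 kN − 83.77 kN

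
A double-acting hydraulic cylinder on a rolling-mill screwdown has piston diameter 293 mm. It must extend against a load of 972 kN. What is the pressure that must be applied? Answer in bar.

P ≈ 144 bar

Cap-side area A_cap = π/4 × (293 mm)² = 67430 mm^2
P = F / A = 972 kN / A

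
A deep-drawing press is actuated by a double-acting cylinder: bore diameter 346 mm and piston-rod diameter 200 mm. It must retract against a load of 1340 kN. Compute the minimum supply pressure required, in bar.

P ≈ 214 bar

Rod-side annular area A_ann = π/4 × (346² − 200²) = 62610 mm^2
Retraction: pressure acts on the annular area.
P = F / A = 1340 kN / A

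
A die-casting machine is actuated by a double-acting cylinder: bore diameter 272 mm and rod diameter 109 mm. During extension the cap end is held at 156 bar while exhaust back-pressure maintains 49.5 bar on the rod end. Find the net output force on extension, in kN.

F ≈ 665 kN

Cap-side area A_cap = π/4 × (272 mm)² = 58110 mm^2
Rod-side annular area A_ann = π/4 × (272² − 109²) = 48780 mm^2
Net thrust = P_cap·A_cap − P_rod·A_ann = 906.5 kN − 241.4 kN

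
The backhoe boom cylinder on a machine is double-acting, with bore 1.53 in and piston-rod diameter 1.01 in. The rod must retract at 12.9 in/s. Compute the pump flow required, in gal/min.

Q ≈ 3.48 gal/min

Rod-side annular area A_ann = π/4 × (1.53² − 1.01²) = 1.037 in^2
Q = A × v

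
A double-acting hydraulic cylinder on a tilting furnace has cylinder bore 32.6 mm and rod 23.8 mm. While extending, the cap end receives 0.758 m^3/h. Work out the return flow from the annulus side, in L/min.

Q_out ≈ 5.90 L/min

Cap-side area A_cap = π/4 × (32.6 mm)² = 834.7 mm^2
Rod-side annular area A_ann = π/4 × (32.6² − 23.8²) = 389.8 mm^2
Piston speed v = Q_in/A_cap; rod-end outflow Q_out = v × A_ann = Q_in × A_ann/A_cap.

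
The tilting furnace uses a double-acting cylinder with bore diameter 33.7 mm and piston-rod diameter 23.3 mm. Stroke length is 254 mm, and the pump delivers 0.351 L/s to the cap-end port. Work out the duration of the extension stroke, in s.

Cap-side area A_cap = π/4 × (33.7 mm)² = 892.0 mm^2
Swept volume V = A × L; t = V / Q = A·L / Q

t ≈ 0.645 s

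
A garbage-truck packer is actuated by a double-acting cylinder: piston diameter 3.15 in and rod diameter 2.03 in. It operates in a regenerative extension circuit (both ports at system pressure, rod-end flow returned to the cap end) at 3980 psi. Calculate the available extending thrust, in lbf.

F ≈ 12900 lbf

With equal pressure on both faces, forces on the annular region cancel; the net push is pressure × rod cross-section.
Rod cross-section A_rod = π/4 × (2.03 in)² = 3.237 in^2
F = P × A_rod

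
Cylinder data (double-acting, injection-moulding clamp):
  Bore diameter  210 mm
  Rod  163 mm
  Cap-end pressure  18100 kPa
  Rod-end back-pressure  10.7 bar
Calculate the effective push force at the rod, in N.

F ≈ 6.12e5 N

Cap-side area A_cap = π/4 × (210 mm)² = 34640 mm^2
Rod-side annular area A_ann = π/4 × (210² − 163²) = 13770 mm^2
Net thrust = P_cap·A_cap − P_rod·A_ann = 6.269e5 N − 14730 N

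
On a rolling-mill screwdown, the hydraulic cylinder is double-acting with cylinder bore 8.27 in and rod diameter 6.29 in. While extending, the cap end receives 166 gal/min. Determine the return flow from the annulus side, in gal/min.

Cap-side area A_cap = π/4 × (8.27 in)² = 53.72 in^2
Rod-side annular area A_ann = π/4 × (8.27² − 6.29²) = 22.64 in^2
Piston speed v = Q_in/A_cap; rod-end outflow Q_out = v × A_ann = Q_in × A_ann/A_cap.

Q_out ≈ 70.0 gal/min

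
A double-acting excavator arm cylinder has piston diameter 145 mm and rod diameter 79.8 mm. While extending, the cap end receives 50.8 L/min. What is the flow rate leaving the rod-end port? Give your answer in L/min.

Q_out ≈ 35.4 L/min

Cap-side area A_cap = π/4 × (145 mm)² = 16510 mm^2
Rod-side annular area A_ann = π/4 × (145² − 79.8²) = 11510 mm^2
Piston speed v = Q_in/A_cap; rod-end outflow Q_out = v × A_ann = Q_in × A_ann/A_cap.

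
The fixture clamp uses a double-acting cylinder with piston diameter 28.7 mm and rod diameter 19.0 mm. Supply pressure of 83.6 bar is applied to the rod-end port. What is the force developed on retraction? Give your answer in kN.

F ≈ 3.04 kN

Rod-side annular area A_ann = π/4 × (28.7² − 19.0²) = 363.4 mm^2
On retraction the pressure acts on the annular area (bore minus rod).
F = P × A_ann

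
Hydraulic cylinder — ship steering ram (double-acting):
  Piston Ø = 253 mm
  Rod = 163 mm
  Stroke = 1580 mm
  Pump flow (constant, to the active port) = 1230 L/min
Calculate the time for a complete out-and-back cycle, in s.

Cap-side area A_cap = π/4 × (253 mm)² = 50270 mm^2
Rod-side annular area A_ann = π/4 × (253² − 163²) = 29410 mm^2
t_ext = A_cap·L/Q = 3.875 s
t_ret = A_ann·L/Q = 2.266 s
t_cycle = t_ext + t_ret

t ≈ 6.14 s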